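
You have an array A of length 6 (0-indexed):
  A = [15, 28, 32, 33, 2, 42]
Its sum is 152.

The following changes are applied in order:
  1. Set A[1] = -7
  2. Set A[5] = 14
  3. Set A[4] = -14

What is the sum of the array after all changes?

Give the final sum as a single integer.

Initial sum: 152
Change 1: A[1] 28 -> -7, delta = -35, sum = 117
Change 2: A[5] 42 -> 14, delta = -28, sum = 89
Change 3: A[4] 2 -> -14, delta = -16, sum = 73

Answer: 73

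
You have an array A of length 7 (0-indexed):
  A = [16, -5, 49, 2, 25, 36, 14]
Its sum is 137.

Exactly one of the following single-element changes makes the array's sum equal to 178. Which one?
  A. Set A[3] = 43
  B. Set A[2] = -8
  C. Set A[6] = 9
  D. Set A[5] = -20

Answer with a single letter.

Answer: A

Derivation:
Option A: A[3] 2->43, delta=41, new_sum=137+(41)=178 <-- matches target
Option B: A[2] 49->-8, delta=-57, new_sum=137+(-57)=80
Option C: A[6] 14->9, delta=-5, new_sum=137+(-5)=132
Option D: A[5] 36->-20, delta=-56, new_sum=137+(-56)=81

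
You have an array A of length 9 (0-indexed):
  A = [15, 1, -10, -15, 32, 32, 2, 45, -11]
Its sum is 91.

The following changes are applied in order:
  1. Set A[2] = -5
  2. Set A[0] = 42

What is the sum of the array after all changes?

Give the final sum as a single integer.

Initial sum: 91
Change 1: A[2] -10 -> -5, delta = 5, sum = 96
Change 2: A[0] 15 -> 42, delta = 27, sum = 123

Answer: 123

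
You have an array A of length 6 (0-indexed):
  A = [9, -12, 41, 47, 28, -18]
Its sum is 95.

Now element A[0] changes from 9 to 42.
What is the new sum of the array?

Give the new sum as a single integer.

Answer: 128

Derivation:
Old value at index 0: 9
New value at index 0: 42
Delta = 42 - 9 = 33
New sum = old_sum + delta = 95 + (33) = 128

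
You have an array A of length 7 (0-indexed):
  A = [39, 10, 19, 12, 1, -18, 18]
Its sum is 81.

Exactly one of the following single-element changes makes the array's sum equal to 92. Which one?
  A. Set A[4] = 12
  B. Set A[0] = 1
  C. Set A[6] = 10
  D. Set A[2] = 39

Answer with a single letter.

Answer: A

Derivation:
Option A: A[4] 1->12, delta=11, new_sum=81+(11)=92 <-- matches target
Option B: A[0] 39->1, delta=-38, new_sum=81+(-38)=43
Option C: A[6] 18->10, delta=-8, new_sum=81+(-8)=73
Option D: A[2] 19->39, delta=20, new_sum=81+(20)=101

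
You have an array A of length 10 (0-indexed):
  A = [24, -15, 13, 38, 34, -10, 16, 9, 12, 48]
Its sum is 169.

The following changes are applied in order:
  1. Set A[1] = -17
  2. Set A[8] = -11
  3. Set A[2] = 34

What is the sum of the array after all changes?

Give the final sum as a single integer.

Answer: 165

Derivation:
Initial sum: 169
Change 1: A[1] -15 -> -17, delta = -2, sum = 167
Change 2: A[8] 12 -> -11, delta = -23, sum = 144
Change 3: A[2] 13 -> 34, delta = 21, sum = 165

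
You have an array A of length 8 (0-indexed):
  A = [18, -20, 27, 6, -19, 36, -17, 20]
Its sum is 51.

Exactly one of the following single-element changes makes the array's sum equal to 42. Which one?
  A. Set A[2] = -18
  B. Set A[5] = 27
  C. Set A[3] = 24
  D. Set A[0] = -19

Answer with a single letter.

Answer: B

Derivation:
Option A: A[2] 27->-18, delta=-45, new_sum=51+(-45)=6
Option B: A[5] 36->27, delta=-9, new_sum=51+(-9)=42 <-- matches target
Option C: A[3] 6->24, delta=18, new_sum=51+(18)=69
Option D: A[0] 18->-19, delta=-37, new_sum=51+(-37)=14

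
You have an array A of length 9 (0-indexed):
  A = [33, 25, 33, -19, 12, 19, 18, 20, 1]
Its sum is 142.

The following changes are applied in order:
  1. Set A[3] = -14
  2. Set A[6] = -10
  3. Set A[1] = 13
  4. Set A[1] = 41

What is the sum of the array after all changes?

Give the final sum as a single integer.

Answer: 135

Derivation:
Initial sum: 142
Change 1: A[3] -19 -> -14, delta = 5, sum = 147
Change 2: A[6] 18 -> -10, delta = -28, sum = 119
Change 3: A[1] 25 -> 13, delta = -12, sum = 107
Change 4: A[1] 13 -> 41, delta = 28, sum = 135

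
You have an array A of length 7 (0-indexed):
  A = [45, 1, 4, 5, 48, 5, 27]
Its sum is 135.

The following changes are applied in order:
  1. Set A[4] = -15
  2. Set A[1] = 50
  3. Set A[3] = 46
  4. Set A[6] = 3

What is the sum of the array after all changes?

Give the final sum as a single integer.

Initial sum: 135
Change 1: A[4] 48 -> -15, delta = -63, sum = 72
Change 2: A[1] 1 -> 50, delta = 49, sum = 121
Change 3: A[3] 5 -> 46, delta = 41, sum = 162
Change 4: A[6] 27 -> 3, delta = -24, sum = 138

Answer: 138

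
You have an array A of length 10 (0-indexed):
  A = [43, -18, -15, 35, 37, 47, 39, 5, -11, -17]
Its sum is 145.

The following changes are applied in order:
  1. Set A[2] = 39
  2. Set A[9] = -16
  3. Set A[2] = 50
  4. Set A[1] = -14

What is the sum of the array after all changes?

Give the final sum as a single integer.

Initial sum: 145
Change 1: A[2] -15 -> 39, delta = 54, sum = 199
Change 2: A[9] -17 -> -16, delta = 1, sum = 200
Change 3: A[2] 39 -> 50, delta = 11, sum = 211
Change 4: A[1] -18 -> -14, delta = 4, sum = 215

Answer: 215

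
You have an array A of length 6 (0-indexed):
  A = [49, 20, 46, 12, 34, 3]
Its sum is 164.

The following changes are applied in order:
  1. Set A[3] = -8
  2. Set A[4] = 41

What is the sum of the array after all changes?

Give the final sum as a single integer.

Answer: 151

Derivation:
Initial sum: 164
Change 1: A[3] 12 -> -8, delta = -20, sum = 144
Change 2: A[4] 34 -> 41, delta = 7, sum = 151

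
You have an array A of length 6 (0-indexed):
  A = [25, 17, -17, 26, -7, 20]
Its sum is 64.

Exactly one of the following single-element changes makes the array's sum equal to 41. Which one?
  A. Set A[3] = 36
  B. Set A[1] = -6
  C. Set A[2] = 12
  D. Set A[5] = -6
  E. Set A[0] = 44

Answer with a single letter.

Option A: A[3] 26->36, delta=10, new_sum=64+(10)=74
Option B: A[1] 17->-6, delta=-23, new_sum=64+(-23)=41 <-- matches target
Option C: A[2] -17->12, delta=29, new_sum=64+(29)=93
Option D: A[5] 20->-6, delta=-26, new_sum=64+(-26)=38
Option E: A[0] 25->44, delta=19, new_sum=64+(19)=83

Answer: B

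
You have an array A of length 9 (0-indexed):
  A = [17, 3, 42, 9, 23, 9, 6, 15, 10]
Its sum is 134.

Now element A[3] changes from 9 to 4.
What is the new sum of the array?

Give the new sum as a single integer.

Old value at index 3: 9
New value at index 3: 4
Delta = 4 - 9 = -5
New sum = old_sum + delta = 134 + (-5) = 129

Answer: 129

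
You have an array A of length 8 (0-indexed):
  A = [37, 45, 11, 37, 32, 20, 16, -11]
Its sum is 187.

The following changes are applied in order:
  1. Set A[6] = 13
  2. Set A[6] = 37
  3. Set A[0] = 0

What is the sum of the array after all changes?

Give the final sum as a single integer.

Initial sum: 187
Change 1: A[6] 16 -> 13, delta = -3, sum = 184
Change 2: A[6] 13 -> 37, delta = 24, sum = 208
Change 3: A[0] 37 -> 0, delta = -37, sum = 171

Answer: 171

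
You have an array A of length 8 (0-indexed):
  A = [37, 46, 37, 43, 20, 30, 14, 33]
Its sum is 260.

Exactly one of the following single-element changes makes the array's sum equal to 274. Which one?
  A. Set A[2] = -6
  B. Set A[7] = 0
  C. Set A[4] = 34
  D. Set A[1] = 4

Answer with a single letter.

Answer: C

Derivation:
Option A: A[2] 37->-6, delta=-43, new_sum=260+(-43)=217
Option B: A[7] 33->0, delta=-33, new_sum=260+(-33)=227
Option C: A[4] 20->34, delta=14, new_sum=260+(14)=274 <-- matches target
Option D: A[1] 46->4, delta=-42, new_sum=260+(-42)=218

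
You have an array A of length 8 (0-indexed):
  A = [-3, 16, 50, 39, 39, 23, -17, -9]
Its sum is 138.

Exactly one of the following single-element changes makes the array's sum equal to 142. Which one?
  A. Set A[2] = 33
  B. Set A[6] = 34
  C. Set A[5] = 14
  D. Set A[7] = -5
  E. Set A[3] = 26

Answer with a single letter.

Option A: A[2] 50->33, delta=-17, new_sum=138+(-17)=121
Option B: A[6] -17->34, delta=51, new_sum=138+(51)=189
Option C: A[5] 23->14, delta=-9, new_sum=138+(-9)=129
Option D: A[7] -9->-5, delta=4, new_sum=138+(4)=142 <-- matches target
Option E: A[3] 39->26, delta=-13, new_sum=138+(-13)=125

Answer: D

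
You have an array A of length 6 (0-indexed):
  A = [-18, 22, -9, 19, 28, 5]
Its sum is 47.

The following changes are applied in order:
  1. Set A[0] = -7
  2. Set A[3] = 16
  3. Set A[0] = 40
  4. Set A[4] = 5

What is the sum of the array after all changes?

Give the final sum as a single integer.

Initial sum: 47
Change 1: A[0] -18 -> -7, delta = 11, sum = 58
Change 2: A[3] 19 -> 16, delta = -3, sum = 55
Change 3: A[0] -7 -> 40, delta = 47, sum = 102
Change 4: A[4] 28 -> 5, delta = -23, sum = 79

Answer: 79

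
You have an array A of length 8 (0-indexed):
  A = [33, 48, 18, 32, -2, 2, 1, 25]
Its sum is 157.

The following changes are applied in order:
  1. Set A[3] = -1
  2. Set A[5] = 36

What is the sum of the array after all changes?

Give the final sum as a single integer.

Initial sum: 157
Change 1: A[3] 32 -> -1, delta = -33, sum = 124
Change 2: A[5] 2 -> 36, delta = 34, sum = 158

Answer: 158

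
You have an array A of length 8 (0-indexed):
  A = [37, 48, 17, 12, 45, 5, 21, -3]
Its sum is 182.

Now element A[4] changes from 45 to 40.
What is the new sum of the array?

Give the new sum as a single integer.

Old value at index 4: 45
New value at index 4: 40
Delta = 40 - 45 = -5
New sum = old_sum + delta = 182 + (-5) = 177

Answer: 177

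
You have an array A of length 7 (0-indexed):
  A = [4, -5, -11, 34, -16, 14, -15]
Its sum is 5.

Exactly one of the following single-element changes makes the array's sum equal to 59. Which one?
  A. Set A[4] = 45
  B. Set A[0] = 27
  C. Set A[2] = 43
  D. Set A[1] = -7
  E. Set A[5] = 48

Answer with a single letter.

Option A: A[4] -16->45, delta=61, new_sum=5+(61)=66
Option B: A[0] 4->27, delta=23, new_sum=5+(23)=28
Option C: A[2] -11->43, delta=54, new_sum=5+(54)=59 <-- matches target
Option D: A[1] -5->-7, delta=-2, new_sum=5+(-2)=3
Option E: A[5] 14->48, delta=34, new_sum=5+(34)=39

Answer: C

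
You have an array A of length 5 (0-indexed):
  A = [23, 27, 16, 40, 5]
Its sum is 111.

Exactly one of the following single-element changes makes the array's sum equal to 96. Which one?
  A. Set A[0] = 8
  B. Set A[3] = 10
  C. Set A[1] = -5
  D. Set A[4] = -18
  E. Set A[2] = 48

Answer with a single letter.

Option A: A[0] 23->8, delta=-15, new_sum=111+(-15)=96 <-- matches target
Option B: A[3] 40->10, delta=-30, new_sum=111+(-30)=81
Option C: A[1] 27->-5, delta=-32, new_sum=111+(-32)=79
Option D: A[4] 5->-18, delta=-23, new_sum=111+(-23)=88
Option E: A[2] 16->48, delta=32, new_sum=111+(32)=143

Answer: A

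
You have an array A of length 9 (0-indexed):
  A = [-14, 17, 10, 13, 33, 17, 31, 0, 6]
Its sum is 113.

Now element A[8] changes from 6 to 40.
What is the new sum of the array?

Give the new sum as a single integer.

Old value at index 8: 6
New value at index 8: 40
Delta = 40 - 6 = 34
New sum = old_sum + delta = 113 + (34) = 147

Answer: 147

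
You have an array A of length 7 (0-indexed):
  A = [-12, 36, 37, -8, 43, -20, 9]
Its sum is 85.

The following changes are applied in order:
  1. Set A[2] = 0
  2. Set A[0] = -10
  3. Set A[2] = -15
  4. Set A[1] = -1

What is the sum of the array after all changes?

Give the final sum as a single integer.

Answer: -2

Derivation:
Initial sum: 85
Change 1: A[2] 37 -> 0, delta = -37, sum = 48
Change 2: A[0] -12 -> -10, delta = 2, sum = 50
Change 3: A[2] 0 -> -15, delta = -15, sum = 35
Change 4: A[1] 36 -> -1, delta = -37, sum = -2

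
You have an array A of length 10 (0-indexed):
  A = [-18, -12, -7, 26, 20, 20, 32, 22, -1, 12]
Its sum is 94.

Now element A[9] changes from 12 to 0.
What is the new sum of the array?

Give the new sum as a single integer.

Old value at index 9: 12
New value at index 9: 0
Delta = 0 - 12 = -12
New sum = old_sum + delta = 94 + (-12) = 82

Answer: 82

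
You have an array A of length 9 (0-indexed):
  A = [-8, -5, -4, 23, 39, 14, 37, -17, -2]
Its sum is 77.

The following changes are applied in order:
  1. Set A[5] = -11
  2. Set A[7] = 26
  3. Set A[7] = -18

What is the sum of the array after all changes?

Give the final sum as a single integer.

Initial sum: 77
Change 1: A[5] 14 -> -11, delta = -25, sum = 52
Change 2: A[7] -17 -> 26, delta = 43, sum = 95
Change 3: A[7] 26 -> -18, delta = -44, sum = 51

Answer: 51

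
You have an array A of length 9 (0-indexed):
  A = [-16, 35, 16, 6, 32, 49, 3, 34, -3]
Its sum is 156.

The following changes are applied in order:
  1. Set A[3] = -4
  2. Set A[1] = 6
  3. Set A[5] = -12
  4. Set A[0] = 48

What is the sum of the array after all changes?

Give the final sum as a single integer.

Answer: 120

Derivation:
Initial sum: 156
Change 1: A[3] 6 -> -4, delta = -10, sum = 146
Change 2: A[1] 35 -> 6, delta = -29, sum = 117
Change 3: A[5] 49 -> -12, delta = -61, sum = 56
Change 4: A[0] -16 -> 48, delta = 64, sum = 120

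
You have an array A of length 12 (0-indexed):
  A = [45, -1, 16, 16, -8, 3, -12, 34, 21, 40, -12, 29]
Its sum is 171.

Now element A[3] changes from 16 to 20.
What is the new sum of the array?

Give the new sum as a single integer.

Answer: 175

Derivation:
Old value at index 3: 16
New value at index 3: 20
Delta = 20 - 16 = 4
New sum = old_sum + delta = 171 + (4) = 175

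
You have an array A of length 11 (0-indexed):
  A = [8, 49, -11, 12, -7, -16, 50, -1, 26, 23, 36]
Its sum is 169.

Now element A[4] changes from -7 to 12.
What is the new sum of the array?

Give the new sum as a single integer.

Answer: 188

Derivation:
Old value at index 4: -7
New value at index 4: 12
Delta = 12 - -7 = 19
New sum = old_sum + delta = 169 + (19) = 188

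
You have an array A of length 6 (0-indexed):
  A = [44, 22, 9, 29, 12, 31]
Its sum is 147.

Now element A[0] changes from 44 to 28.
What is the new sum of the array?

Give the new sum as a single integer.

Old value at index 0: 44
New value at index 0: 28
Delta = 28 - 44 = -16
New sum = old_sum + delta = 147 + (-16) = 131

Answer: 131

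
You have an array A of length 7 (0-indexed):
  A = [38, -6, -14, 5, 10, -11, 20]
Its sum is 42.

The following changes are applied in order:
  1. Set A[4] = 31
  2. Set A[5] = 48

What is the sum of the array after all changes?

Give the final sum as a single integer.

Answer: 122

Derivation:
Initial sum: 42
Change 1: A[4] 10 -> 31, delta = 21, sum = 63
Change 2: A[5] -11 -> 48, delta = 59, sum = 122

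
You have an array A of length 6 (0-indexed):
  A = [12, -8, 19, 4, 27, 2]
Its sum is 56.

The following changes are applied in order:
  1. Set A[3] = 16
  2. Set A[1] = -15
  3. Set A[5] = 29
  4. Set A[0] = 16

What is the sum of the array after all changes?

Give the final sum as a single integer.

Initial sum: 56
Change 1: A[3] 4 -> 16, delta = 12, sum = 68
Change 2: A[1] -8 -> -15, delta = -7, sum = 61
Change 3: A[5] 2 -> 29, delta = 27, sum = 88
Change 4: A[0] 12 -> 16, delta = 4, sum = 92

Answer: 92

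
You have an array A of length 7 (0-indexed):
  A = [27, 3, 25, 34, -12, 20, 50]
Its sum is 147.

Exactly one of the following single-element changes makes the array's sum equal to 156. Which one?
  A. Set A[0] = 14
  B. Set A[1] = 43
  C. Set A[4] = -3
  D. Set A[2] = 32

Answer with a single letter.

Answer: C

Derivation:
Option A: A[0] 27->14, delta=-13, new_sum=147+(-13)=134
Option B: A[1] 3->43, delta=40, new_sum=147+(40)=187
Option C: A[4] -12->-3, delta=9, new_sum=147+(9)=156 <-- matches target
Option D: A[2] 25->32, delta=7, new_sum=147+(7)=154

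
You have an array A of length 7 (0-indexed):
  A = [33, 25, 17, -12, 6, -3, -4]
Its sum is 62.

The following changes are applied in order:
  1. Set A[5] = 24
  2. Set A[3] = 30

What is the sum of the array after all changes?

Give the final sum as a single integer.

Initial sum: 62
Change 1: A[5] -3 -> 24, delta = 27, sum = 89
Change 2: A[3] -12 -> 30, delta = 42, sum = 131

Answer: 131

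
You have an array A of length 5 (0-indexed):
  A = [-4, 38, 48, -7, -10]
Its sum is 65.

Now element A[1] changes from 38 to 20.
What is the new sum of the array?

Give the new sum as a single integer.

Answer: 47

Derivation:
Old value at index 1: 38
New value at index 1: 20
Delta = 20 - 38 = -18
New sum = old_sum + delta = 65 + (-18) = 47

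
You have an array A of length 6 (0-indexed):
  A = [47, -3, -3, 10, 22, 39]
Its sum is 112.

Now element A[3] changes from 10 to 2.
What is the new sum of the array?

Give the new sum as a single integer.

Answer: 104

Derivation:
Old value at index 3: 10
New value at index 3: 2
Delta = 2 - 10 = -8
New sum = old_sum + delta = 112 + (-8) = 104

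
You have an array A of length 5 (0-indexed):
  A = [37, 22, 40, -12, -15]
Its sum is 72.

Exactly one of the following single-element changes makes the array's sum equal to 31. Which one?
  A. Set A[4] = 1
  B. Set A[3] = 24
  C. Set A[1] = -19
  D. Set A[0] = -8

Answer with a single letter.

Option A: A[4] -15->1, delta=16, new_sum=72+(16)=88
Option B: A[3] -12->24, delta=36, new_sum=72+(36)=108
Option C: A[1] 22->-19, delta=-41, new_sum=72+(-41)=31 <-- matches target
Option D: A[0] 37->-8, delta=-45, new_sum=72+(-45)=27

Answer: C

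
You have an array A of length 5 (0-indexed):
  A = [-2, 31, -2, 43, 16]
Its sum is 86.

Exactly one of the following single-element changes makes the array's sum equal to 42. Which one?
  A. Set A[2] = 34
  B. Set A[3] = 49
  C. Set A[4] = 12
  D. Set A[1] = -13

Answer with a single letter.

Option A: A[2] -2->34, delta=36, new_sum=86+(36)=122
Option B: A[3] 43->49, delta=6, new_sum=86+(6)=92
Option C: A[4] 16->12, delta=-4, new_sum=86+(-4)=82
Option D: A[1] 31->-13, delta=-44, new_sum=86+(-44)=42 <-- matches target

Answer: D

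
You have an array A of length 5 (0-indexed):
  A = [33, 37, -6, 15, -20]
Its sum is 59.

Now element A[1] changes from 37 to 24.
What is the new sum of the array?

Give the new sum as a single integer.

Answer: 46

Derivation:
Old value at index 1: 37
New value at index 1: 24
Delta = 24 - 37 = -13
New sum = old_sum + delta = 59 + (-13) = 46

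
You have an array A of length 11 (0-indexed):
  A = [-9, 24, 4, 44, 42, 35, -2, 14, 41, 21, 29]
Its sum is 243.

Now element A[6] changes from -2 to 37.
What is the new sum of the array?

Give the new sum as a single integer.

Answer: 282

Derivation:
Old value at index 6: -2
New value at index 6: 37
Delta = 37 - -2 = 39
New sum = old_sum + delta = 243 + (39) = 282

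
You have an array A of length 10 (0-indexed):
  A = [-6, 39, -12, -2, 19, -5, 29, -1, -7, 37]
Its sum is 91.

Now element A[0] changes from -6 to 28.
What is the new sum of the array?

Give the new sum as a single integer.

Answer: 125

Derivation:
Old value at index 0: -6
New value at index 0: 28
Delta = 28 - -6 = 34
New sum = old_sum + delta = 91 + (34) = 125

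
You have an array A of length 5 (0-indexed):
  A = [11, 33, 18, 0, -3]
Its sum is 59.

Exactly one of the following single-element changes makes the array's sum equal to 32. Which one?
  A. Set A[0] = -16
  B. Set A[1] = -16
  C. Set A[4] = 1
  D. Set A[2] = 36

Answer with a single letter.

Answer: A

Derivation:
Option A: A[0] 11->-16, delta=-27, new_sum=59+(-27)=32 <-- matches target
Option B: A[1] 33->-16, delta=-49, new_sum=59+(-49)=10
Option C: A[4] -3->1, delta=4, new_sum=59+(4)=63
Option D: A[2] 18->36, delta=18, new_sum=59+(18)=77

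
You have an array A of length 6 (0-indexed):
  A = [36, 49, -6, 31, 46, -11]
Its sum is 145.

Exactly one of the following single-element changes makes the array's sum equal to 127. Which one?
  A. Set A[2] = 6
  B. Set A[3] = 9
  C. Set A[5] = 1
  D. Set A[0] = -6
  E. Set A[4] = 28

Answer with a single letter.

Answer: E

Derivation:
Option A: A[2] -6->6, delta=12, new_sum=145+(12)=157
Option B: A[3] 31->9, delta=-22, new_sum=145+(-22)=123
Option C: A[5] -11->1, delta=12, new_sum=145+(12)=157
Option D: A[0] 36->-6, delta=-42, new_sum=145+(-42)=103
Option E: A[4] 46->28, delta=-18, new_sum=145+(-18)=127 <-- matches target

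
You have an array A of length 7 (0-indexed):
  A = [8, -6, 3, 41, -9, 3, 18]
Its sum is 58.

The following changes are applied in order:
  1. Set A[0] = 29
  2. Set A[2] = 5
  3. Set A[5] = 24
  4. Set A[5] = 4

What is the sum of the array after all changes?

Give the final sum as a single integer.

Answer: 82

Derivation:
Initial sum: 58
Change 1: A[0] 8 -> 29, delta = 21, sum = 79
Change 2: A[2] 3 -> 5, delta = 2, sum = 81
Change 3: A[5] 3 -> 24, delta = 21, sum = 102
Change 4: A[5] 24 -> 4, delta = -20, sum = 82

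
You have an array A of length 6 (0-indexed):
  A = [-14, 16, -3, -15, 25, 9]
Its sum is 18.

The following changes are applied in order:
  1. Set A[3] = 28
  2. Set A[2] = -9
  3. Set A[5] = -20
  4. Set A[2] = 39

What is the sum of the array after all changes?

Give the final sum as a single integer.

Answer: 74

Derivation:
Initial sum: 18
Change 1: A[3] -15 -> 28, delta = 43, sum = 61
Change 2: A[2] -3 -> -9, delta = -6, sum = 55
Change 3: A[5] 9 -> -20, delta = -29, sum = 26
Change 4: A[2] -9 -> 39, delta = 48, sum = 74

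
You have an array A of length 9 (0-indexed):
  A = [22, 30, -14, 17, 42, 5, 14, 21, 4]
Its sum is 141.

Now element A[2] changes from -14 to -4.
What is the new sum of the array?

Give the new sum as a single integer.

Answer: 151

Derivation:
Old value at index 2: -14
New value at index 2: -4
Delta = -4 - -14 = 10
New sum = old_sum + delta = 141 + (10) = 151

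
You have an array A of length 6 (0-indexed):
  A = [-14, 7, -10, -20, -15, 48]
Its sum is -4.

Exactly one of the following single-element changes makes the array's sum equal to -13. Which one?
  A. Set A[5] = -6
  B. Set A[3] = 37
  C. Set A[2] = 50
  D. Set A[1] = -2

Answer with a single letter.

Option A: A[5] 48->-6, delta=-54, new_sum=-4+(-54)=-58
Option B: A[3] -20->37, delta=57, new_sum=-4+(57)=53
Option C: A[2] -10->50, delta=60, new_sum=-4+(60)=56
Option D: A[1] 7->-2, delta=-9, new_sum=-4+(-9)=-13 <-- matches target

Answer: D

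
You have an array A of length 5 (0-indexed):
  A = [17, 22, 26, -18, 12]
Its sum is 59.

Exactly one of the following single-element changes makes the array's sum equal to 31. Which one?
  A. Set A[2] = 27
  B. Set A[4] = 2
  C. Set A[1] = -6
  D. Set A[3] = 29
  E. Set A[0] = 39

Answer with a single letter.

Option A: A[2] 26->27, delta=1, new_sum=59+(1)=60
Option B: A[4] 12->2, delta=-10, new_sum=59+(-10)=49
Option C: A[1] 22->-6, delta=-28, new_sum=59+(-28)=31 <-- matches target
Option D: A[3] -18->29, delta=47, new_sum=59+(47)=106
Option E: A[0] 17->39, delta=22, new_sum=59+(22)=81

Answer: C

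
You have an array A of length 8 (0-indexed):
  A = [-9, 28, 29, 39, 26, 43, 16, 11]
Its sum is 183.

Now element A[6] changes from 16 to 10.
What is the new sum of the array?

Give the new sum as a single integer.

Old value at index 6: 16
New value at index 6: 10
Delta = 10 - 16 = -6
New sum = old_sum + delta = 183 + (-6) = 177

Answer: 177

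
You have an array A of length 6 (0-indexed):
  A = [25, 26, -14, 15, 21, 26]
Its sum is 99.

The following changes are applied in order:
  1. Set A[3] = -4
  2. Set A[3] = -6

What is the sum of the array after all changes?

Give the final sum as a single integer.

Answer: 78

Derivation:
Initial sum: 99
Change 1: A[3] 15 -> -4, delta = -19, sum = 80
Change 2: A[3] -4 -> -6, delta = -2, sum = 78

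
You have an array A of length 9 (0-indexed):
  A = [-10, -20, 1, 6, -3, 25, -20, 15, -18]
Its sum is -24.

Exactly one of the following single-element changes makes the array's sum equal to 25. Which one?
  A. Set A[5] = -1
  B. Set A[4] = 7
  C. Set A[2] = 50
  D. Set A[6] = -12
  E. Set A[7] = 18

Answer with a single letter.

Option A: A[5] 25->-1, delta=-26, new_sum=-24+(-26)=-50
Option B: A[4] -3->7, delta=10, new_sum=-24+(10)=-14
Option C: A[2] 1->50, delta=49, new_sum=-24+(49)=25 <-- matches target
Option D: A[6] -20->-12, delta=8, new_sum=-24+(8)=-16
Option E: A[7] 15->18, delta=3, new_sum=-24+(3)=-21

Answer: C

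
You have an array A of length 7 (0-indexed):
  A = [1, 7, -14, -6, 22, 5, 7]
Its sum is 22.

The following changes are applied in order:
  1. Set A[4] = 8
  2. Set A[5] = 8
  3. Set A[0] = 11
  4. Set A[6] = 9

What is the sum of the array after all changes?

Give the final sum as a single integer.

Answer: 23

Derivation:
Initial sum: 22
Change 1: A[4] 22 -> 8, delta = -14, sum = 8
Change 2: A[5] 5 -> 8, delta = 3, sum = 11
Change 3: A[0] 1 -> 11, delta = 10, sum = 21
Change 4: A[6] 7 -> 9, delta = 2, sum = 23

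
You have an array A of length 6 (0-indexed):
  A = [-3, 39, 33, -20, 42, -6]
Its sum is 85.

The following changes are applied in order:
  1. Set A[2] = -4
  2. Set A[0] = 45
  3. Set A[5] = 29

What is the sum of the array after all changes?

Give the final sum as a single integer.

Initial sum: 85
Change 1: A[2] 33 -> -4, delta = -37, sum = 48
Change 2: A[0] -3 -> 45, delta = 48, sum = 96
Change 3: A[5] -6 -> 29, delta = 35, sum = 131

Answer: 131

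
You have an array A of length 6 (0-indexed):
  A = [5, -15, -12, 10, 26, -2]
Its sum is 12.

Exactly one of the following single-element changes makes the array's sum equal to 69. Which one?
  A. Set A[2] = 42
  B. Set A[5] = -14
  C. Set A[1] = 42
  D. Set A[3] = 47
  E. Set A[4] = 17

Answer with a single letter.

Answer: C

Derivation:
Option A: A[2] -12->42, delta=54, new_sum=12+(54)=66
Option B: A[5] -2->-14, delta=-12, new_sum=12+(-12)=0
Option C: A[1] -15->42, delta=57, new_sum=12+(57)=69 <-- matches target
Option D: A[3] 10->47, delta=37, new_sum=12+(37)=49
Option E: A[4] 26->17, delta=-9, new_sum=12+(-9)=3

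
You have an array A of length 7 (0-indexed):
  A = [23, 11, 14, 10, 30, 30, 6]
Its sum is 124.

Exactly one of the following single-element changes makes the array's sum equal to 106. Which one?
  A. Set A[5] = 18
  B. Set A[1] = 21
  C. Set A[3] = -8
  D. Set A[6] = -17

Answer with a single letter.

Option A: A[5] 30->18, delta=-12, new_sum=124+(-12)=112
Option B: A[1] 11->21, delta=10, new_sum=124+(10)=134
Option C: A[3] 10->-8, delta=-18, new_sum=124+(-18)=106 <-- matches target
Option D: A[6] 6->-17, delta=-23, new_sum=124+(-23)=101

Answer: C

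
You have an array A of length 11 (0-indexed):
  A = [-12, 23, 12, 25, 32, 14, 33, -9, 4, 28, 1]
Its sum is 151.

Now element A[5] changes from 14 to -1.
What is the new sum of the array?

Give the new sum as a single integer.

Answer: 136

Derivation:
Old value at index 5: 14
New value at index 5: -1
Delta = -1 - 14 = -15
New sum = old_sum + delta = 151 + (-15) = 136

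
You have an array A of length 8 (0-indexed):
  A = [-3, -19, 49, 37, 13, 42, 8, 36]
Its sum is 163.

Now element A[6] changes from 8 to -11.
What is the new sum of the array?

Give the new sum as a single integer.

Old value at index 6: 8
New value at index 6: -11
Delta = -11 - 8 = -19
New sum = old_sum + delta = 163 + (-19) = 144

Answer: 144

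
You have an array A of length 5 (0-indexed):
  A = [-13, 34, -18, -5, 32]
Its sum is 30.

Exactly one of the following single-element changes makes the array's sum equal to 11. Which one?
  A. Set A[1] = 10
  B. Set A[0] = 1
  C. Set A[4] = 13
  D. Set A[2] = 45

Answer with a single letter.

Answer: C

Derivation:
Option A: A[1] 34->10, delta=-24, new_sum=30+(-24)=6
Option B: A[0] -13->1, delta=14, new_sum=30+(14)=44
Option C: A[4] 32->13, delta=-19, new_sum=30+(-19)=11 <-- matches target
Option D: A[2] -18->45, delta=63, new_sum=30+(63)=93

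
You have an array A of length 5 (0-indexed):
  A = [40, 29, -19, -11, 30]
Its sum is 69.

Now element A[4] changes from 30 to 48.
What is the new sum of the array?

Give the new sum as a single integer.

Answer: 87

Derivation:
Old value at index 4: 30
New value at index 4: 48
Delta = 48 - 30 = 18
New sum = old_sum + delta = 69 + (18) = 87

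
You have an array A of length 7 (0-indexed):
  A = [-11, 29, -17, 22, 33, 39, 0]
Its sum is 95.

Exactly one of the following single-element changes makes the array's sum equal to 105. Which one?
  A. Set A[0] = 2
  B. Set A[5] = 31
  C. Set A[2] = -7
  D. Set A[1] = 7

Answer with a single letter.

Answer: C

Derivation:
Option A: A[0] -11->2, delta=13, new_sum=95+(13)=108
Option B: A[5] 39->31, delta=-8, new_sum=95+(-8)=87
Option C: A[2] -17->-7, delta=10, new_sum=95+(10)=105 <-- matches target
Option D: A[1] 29->7, delta=-22, new_sum=95+(-22)=73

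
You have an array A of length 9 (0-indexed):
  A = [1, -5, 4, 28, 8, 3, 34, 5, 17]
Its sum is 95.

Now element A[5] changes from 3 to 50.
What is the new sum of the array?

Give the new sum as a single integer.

Old value at index 5: 3
New value at index 5: 50
Delta = 50 - 3 = 47
New sum = old_sum + delta = 95 + (47) = 142

Answer: 142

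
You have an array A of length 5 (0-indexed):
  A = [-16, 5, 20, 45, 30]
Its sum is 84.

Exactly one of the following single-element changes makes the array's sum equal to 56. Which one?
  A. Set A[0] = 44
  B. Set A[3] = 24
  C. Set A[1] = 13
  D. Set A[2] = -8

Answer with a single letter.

Answer: D

Derivation:
Option A: A[0] -16->44, delta=60, new_sum=84+(60)=144
Option B: A[3] 45->24, delta=-21, new_sum=84+(-21)=63
Option C: A[1] 5->13, delta=8, new_sum=84+(8)=92
Option D: A[2] 20->-8, delta=-28, new_sum=84+(-28)=56 <-- matches target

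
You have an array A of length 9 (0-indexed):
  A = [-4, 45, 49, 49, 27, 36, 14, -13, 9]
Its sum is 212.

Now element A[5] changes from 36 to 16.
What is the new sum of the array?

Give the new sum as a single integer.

Old value at index 5: 36
New value at index 5: 16
Delta = 16 - 36 = -20
New sum = old_sum + delta = 212 + (-20) = 192

Answer: 192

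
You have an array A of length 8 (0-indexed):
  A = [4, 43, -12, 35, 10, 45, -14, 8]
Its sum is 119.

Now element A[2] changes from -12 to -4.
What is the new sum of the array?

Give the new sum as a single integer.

Answer: 127

Derivation:
Old value at index 2: -12
New value at index 2: -4
Delta = -4 - -12 = 8
New sum = old_sum + delta = 119 + (8) = 127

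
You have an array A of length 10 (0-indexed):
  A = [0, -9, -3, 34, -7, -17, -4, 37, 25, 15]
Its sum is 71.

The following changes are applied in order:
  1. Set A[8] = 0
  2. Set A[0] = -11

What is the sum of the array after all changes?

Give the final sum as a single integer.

Initial sum: 71
Change 1: A[8] 25 -> 0, delta = -25, sum = 46
Change 2: A[0] 0 -> -11, delta = -11, sum = 35

Answer: 35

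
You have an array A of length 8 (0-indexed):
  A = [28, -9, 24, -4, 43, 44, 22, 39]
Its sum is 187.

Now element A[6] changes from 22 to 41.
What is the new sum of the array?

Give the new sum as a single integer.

Answer: 206

Derivation:
Old value at index 6: 22
New value at index 6: 41
Delta = 41 - 22 = 19
New sum = old_sum + delta = 187 + (19) = 206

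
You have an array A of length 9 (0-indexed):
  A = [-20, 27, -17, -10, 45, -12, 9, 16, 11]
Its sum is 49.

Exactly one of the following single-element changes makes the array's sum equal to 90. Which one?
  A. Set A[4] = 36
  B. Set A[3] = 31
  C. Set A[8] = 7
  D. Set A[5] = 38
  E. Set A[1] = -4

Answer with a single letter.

Answer: B

Derivation:
Option A: A[4] 45->36, delta=-9, new_sum=49+(-9)=40
Option B: A[3] -10->31, delta=41, new_sum=49+(41)=90 <-- matches target
Option C: A[8] 11->7, delta=-4, new_sum=49+(-4)=45
Option D: A[5] -12->38, delta=50, new_sum=49+(50)=99
Option E: A[1] 27->-4, delta=-31, new_sum=49+(-31)=18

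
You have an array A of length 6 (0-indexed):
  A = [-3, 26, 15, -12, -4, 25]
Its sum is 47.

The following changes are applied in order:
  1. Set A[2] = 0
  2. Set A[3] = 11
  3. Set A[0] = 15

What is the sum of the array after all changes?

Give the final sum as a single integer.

Answer: 73

Derivation:
Initial sum: 47
Change 1: A[2] 15 -> 0, delta = -15, sum = 32
Change 2: A[3] -12 -> 11, delta = 23, sum = 55
Change 3: A[0] -3 -> 15, delta = 18, sum = 73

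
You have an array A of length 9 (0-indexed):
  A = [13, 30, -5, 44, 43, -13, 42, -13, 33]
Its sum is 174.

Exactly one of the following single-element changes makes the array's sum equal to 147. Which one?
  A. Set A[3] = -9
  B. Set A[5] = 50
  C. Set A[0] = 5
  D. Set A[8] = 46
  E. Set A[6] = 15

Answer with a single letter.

Answer: E

Derivation:
Option A: A[3] 44->-9, delta=-53, new_sum=174+(-53)=121
Option B: A[5] -13->50, delta=63, new_sum=174+(63)=237
Option C: A[0] 13->5, delta=-8, new_sum=174+(-8)=166
Option D: A[8] 33->46, delta=13, new_sum=174+(13)=187
Option E: A[6] 42->15, delta=-27, new_sum=174+(-27)=147 <-- matches target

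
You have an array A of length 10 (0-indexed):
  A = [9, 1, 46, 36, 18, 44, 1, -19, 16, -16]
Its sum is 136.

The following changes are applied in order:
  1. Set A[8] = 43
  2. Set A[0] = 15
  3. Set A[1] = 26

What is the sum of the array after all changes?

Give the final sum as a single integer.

Answer: 194

Derivation:
Initial sum: 136
Change 1: A[8] 16 -> 43, delta = 27, sum = 163
Change 2: A[0] 9 -> 15, delta = 6, sum = 169
Change 3: A[1] 1 -> 26, delta = 25, sum = 194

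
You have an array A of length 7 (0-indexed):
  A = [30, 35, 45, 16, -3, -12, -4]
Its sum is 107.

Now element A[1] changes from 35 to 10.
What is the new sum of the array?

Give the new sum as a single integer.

Answer: 82

Derivation:
Old value at index 1: 35
New value at index 1: 10
Delta = 10 - 35 = -25
New sum = old_sum + delta = 107 + (-25) = 82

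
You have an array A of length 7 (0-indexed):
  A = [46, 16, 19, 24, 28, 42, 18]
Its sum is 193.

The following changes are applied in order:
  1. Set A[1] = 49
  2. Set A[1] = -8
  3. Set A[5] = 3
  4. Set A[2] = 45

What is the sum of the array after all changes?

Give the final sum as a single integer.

Answer: 156

Derivation:
Initial sum: 193
Change 1: A[1] 16 -> 49, delta = 33, sum = 226
Change 2: A[1] 49 -> -8, delta = -57, sum = 169
Change 3: A[5] 42 -> 3, delta = -39, sum = 130
Change 4: A[2] 19 -> 45, delta = 26, sum = 156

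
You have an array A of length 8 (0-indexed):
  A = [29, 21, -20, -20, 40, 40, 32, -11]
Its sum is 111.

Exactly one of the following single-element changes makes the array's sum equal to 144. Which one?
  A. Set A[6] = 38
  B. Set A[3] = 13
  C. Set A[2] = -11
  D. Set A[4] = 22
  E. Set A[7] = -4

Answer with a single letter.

Answer: B

Derivation:
Option A: A[6] 32->38, delta=6, new_sum=111+(6)=117
Option B: A[3] -20->13, delta=33, new_sum=111+(33)=144 <-- matches target
Option C: A[2] -20->-11, delta=9, new_sum=111+(9)=120
Option D: A[4] 40->22, delta=-18, new_sum=111+(-18)=93
Option E: A[7] -11->-4, delta=7, new_sum=111+(7)=118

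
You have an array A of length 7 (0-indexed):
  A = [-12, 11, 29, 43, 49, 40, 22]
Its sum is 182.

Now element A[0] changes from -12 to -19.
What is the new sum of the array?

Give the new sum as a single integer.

Answer: 175

Derivation:
Old value at index 0: -12
New value at index 0: -19
Delta = -19 - -12 = -7
New sum = old_sum + delta = 182 + (-7) = 175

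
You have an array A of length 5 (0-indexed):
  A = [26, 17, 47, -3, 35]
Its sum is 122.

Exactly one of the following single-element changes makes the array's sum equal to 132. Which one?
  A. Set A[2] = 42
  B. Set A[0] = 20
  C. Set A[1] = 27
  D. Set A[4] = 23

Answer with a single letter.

Answer: C

Derivation:
Option A: A[2] 47->42, delta=-5, new_sum=122+(-5)=117
Option B: A[0] 26->20, delta=-6, new_sum=122+(-6)=116
Option C: A[1] 17->27, delta=10, new_sum=122+(10)=132 <-- matches target
Option D: A[4] 35->23, delta=-12, new_sum=122+(-12)=110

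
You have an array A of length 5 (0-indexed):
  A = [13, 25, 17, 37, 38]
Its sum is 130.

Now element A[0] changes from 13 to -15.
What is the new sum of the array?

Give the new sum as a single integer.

Old value at index 0: 13
New value at index 0: -15
Delta = -15 - 13 = -28
New sum = old_sum + delta = 130 + (-28) = 102

Answer: 102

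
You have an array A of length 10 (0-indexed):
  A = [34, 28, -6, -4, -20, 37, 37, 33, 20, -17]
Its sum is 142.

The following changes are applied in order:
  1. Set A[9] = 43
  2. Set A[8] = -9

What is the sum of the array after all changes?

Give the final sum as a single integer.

Initial sum: 142
Change 1: A[9] -17 -> 43, delta = 60, sum = 202
Change 2: A[8] 20 -> -9, delta = -29, sum = 173

Answer: 173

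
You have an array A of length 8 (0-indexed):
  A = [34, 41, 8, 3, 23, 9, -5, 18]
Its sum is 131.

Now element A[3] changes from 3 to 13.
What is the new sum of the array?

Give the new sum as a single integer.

Old value at index 3: 3
New value at index 3: 13
Delta = 13 - 3 = 10
New sum = old_sum + delta = 131 + (10) = 141

Answer: 141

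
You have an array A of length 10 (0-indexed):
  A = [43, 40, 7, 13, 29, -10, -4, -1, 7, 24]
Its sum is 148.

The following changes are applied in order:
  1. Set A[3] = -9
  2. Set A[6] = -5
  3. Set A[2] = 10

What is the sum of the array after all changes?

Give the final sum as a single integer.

Answer: 128

Derivation:
Initial sum: 148
Change 1: A[3] 13 -> -9, delta = -22, sum = 126
Change 2: A[6] -4 -> -5, delta = -1, sum = 125
Change 3: A[2] 7 -> 10, delta = 3, sum = 128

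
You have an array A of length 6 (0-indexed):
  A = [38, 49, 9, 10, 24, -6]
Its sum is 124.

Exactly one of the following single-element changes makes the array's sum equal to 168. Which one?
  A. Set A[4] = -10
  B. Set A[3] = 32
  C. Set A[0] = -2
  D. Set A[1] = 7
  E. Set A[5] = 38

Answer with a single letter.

Option A: A[4] 24->-10, delta=-34, new_sum=124+(-34)=90
Option B: A[3] 10->32, delta=22, new_sum=124+(22)=146
Option C: A[0] 38->-2, delta=-40, new_sum=124+(-40)=84
Option D: A[1] 49->7, delta=-42, new_sum=124+(-42)=82
Option E: A[5] -6->38, delta=44, new_sum=124+(44)=168 <-- matches target

Answer: E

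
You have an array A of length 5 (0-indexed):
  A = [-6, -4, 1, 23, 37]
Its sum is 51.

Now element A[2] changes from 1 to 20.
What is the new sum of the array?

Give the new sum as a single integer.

Answer: 70

Derivation:
Old value at index 2: 1
New value at index 2: 20
Delta = 20 - 1 = 19
New sum = old_sum + delta = 51 + (19) = 70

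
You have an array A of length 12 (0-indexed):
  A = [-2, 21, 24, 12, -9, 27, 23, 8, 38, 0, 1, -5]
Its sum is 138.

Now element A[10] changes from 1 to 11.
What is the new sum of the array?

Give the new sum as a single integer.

Answer: 148

Derivation:
Old value at index 10: 1
New value at index 10: 11
Delta = 11 - 1 = 10
New sum = old_sum + delta = 138 + (10) = 148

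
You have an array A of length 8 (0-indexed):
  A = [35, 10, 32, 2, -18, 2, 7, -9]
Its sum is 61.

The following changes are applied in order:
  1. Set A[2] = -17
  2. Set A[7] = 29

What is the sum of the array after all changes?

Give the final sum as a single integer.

Initial sum: 61
Change 1: A[2] 32 -> -17, delta = -49, sum = 12
Change 2: A[7] -9 -> 29, delta = 38, sum = 50

Answer: 50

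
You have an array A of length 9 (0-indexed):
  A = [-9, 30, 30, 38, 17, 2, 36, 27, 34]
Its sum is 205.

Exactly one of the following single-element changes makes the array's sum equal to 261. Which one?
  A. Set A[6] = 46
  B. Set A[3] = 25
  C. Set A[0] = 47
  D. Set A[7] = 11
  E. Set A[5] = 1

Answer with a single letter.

Answer: C

Derivation:
Option A: A[6] 36->46, delta=10, new_sum=205+(10)=215
Option B: A[3] 38->25, delta=-13, new_sum=205+(-13)=192
Option C: A[0] -9->47, delta=56, new_sum=205+(56)=261 <-- matches target
Option D: A[7] 27->11, delta=-16, new_sum=205+(-16)=189
Option E: A[5] 2->1, delta=-1, new_sum=205+(-1)=204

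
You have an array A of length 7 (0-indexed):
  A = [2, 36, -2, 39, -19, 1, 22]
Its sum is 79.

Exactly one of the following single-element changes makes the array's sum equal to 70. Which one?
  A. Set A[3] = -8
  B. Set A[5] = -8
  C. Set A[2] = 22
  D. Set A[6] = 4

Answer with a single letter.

Answer: B

Derivation:
Option A: A[3] 39->-8, delta=-47, new_sum=79+(-47)=32
Option B: A[5] 1->-8, delta=-9, new_sum=79+(-9)=70 <-- matches target
Option C: A[2] -2->22, delta=24, new_sum=79+(24)=103
Option D: A[6] 22->4, delta=-18, new_sum=79+(-18)=61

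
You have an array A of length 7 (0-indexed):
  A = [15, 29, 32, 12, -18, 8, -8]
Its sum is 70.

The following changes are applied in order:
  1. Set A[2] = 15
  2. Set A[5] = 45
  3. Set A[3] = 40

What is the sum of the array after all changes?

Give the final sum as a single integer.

Answer: 118

Derivation:
Initial sum: 70
Change 1: A[2] 32 -> 15, delta = -17, sum = 53
Change 2: A[5] 8 -> 45, delta = 37, sum = 90
Change 3: A[3] 12 -> 40, delta = 28, sum = 118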